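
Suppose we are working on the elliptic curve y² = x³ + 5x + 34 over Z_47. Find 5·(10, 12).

Write Q = (10, 12).
Repeated addition: build up to 5Q.
2Q: tangent at (10, 12): λ = (3·10² + 5)/(2·12) ≡ 23/24. 24⁻¹ ≡ 2 (mod 47), so λ ≡ 23·2 ≡ 46.
  x = λ² - 10 - 10 = 2116 - 20 ≡ 28; y = λ·(10 - 28) - 12 ≡ 6. → (28, 6)
3Q: (28, 6) + (10, 12). λ = (12 - 6)/(10 - 28) ≡ 6/29 mod 47. 29⁻¹ ≡ 13 (mod 47), so λ ≡ 31.
  x = λ² - 28 - 10 = 961 - 38 ≡ 30; y = λ·(28 - 30) - 6 ≡ 26. → (30, 26)
4Q: (30, 26) + (10, 12). λ = (12 - 26)/(10 - 30) ≡ 33/27 mod 47. 27⁻¹ ≡ 7 (mod 47), so λ ≡ 43.
  x = λ² - 30 - 10 = 1849 - 40 ≡ 23; y = λ·(30 - 23) - 26 ≡ 40. → (23, 40)
5Q: (23, 40) + (10, 12). λ = (12 - 40)/(10 - 23) ≡ 19/34 mod 47. 34⁻¹ ≡ 18 (mod 47) since 34·18 = 612 ≡ 1, so λ ≡ 13.
  x = λ² - 23 - 10 = 169 - 33 ≡ 42; y = λ·(23 - 42) - 40 ≡ 42. → (42, 42)

(42, 42)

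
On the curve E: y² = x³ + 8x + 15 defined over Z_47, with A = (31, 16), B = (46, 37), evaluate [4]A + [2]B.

(29, 33)

First 4A:
Repeated addition: build up to 4A.
2A: tangent at (31, 16): λ = (3·31² + 8)/(2·16) ≡ 24/32. 32⁻¹ ≡ 25 (mod 47), so λ ≡ 24·25 ≡ 36.
  x = λ² - 31 - 31 = 1296 - 62 ≡ 12; y = λ·(31 - 12) - 16 ≡ 10. → (12, 10)
3A: (12, 10) + (31, 16). λ = (16 - 10)/(31 - 12) ≡ 6/19 mod 47. 19⁻¹ ≡ 5 (mod 47), so λ ≡ 30.
  x = λ² - 12 - 31 = 900 - 43 ≡ 11; y = λ·(12 - 11) - 10 ≡ 20. → (11, 20)
4A: (11, 20) + (31, 16). λ = (16 - 20)/(31 - 11) ≡ 43/20 mod 47. 20⁻¹ ≡ 40 (mod 47), so λ ≡ 28.
  x = λ² - 11 - 31 = 784 - 42 ≡ 37; y = λ·(11 - 37) - 20 ≡ 4. → (37, 4)
4A = (37, 4).
Next 2B:
Repeated addition: build up to 2B.
2B: tangent at (46, 37): λ = (3·46² + 8)/(2·37) ≡ 11/27. 27⁻¹ ≡ 7 (mod 47), so λ ≡ 11·7 ≡ 30.
  x = λ² - 46 - 46 = 900 - 92 ≡ 9; y = λ·(46 - 9) - 37 ≡ 39. → (9, 39)
2B = (9, 39).
Finally 4A + 2B:
(37, 4) + (9, 39). λ = (39 - 4)/(9 - 37) ≡ 35/19 mod 47. 19⁻¹ ≡ 5 (mod 47), so λ ≡ 34.
  x = λ² - 37 - 9 = 1156 - 46 ≡ 29; y = λ·(37 - 29) - 4 ≡ 33. → (29, 33)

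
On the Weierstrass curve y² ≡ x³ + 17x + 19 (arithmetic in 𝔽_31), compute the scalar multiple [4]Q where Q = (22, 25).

(7, 27)

Repeated addition: build up to 4Q.
2Q: tangent at (22, 25): λ = (3·22² + 17)/(2·25) ≡ 12/19. 19⁻¹ ≡ 18 (mod 31) since 19·18 = 342 ≡ 1, so λ ≡ 12·18 ≡ 30.
  x = λ² - 22 - 22 = 900 - 44 ≡ 19; y = λ·(22 - 19) - 25 ≡ 3. → (19, 3)
3Q: (19, 3) + (22, 25). λ = (25 - 3)/(22 - 19) ≡ 22/3 mod 31. 3⁻¹ ≡ 21 (mod 31), so λ ≡ 28.
  x = λ² - 19 - 22 = 784 - 41 ≡ 30; y = λ·(19 - 30) - 3 ≡ 30. → (30, 30)
4Q: (30, 30) + (22, 25). λ = (25 - 30)/(22 - 30) ≡ 26/23 mod 31. 23⁻¹ ≡ 27 (mod 31), so λ ≡ 20.
  x = λ² - 30 - 22 = 400 - 52 ≡ 7; y = λ·(30 - 7) - 30 ≡ 27. → (7, 27)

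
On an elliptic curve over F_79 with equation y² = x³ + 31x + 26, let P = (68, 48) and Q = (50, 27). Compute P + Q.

(26, 1)

(68, 48) + (50, 27). λ = (27 - 48)/(50 - 68) ≡ 58/61 mod 79. 61⁻¹ ≡ 57 (mod 79) since 61·57 = 3477 ≡ 1, so λ ≡ 67.
  x = λ² - 68 - 50 = 4489 - 118 ≡ 26; y = λ·(68 - 26) - 48 ≡ 1. → (26, 1)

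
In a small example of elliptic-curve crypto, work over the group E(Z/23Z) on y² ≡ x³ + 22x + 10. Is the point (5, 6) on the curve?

y² = 6² ≡ 13; x³ + 22x + 10 = 245 ≡ 15 (mod 23). 13 ≠ 15.

no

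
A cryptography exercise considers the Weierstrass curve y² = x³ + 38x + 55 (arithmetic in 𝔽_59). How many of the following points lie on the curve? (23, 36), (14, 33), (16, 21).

(23, 36): 36² ≡ 57, rhs ≡ 57 → on.
(14, 33): 33² ≡ 27, rhs ≡ 27 → on.
(16, 21): 21² ≡ 28, rhs ≡ 39 → off.

2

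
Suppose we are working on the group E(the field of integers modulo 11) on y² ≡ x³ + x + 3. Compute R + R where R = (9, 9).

(7, 1)

tangent at (9, 9): λ = (3·9² + 1)/(2·9) ≡ 2/7. 7⁻¹ ≡ 8 (mod 11) since 7·8 = 56 ≡ 1, so λ ≡ 2·8 ≡ 5.
  x = λ² - 9 - 9 = 25 - 18 ≡ 7; y = λ·(9 - 7) - 9 ≡ 1. → (7, 1)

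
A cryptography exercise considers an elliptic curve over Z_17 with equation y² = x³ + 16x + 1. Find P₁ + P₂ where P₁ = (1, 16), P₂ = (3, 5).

(1, 16) + (3, 5). λ = (5 - 16)/(3 - 1) ≡ 6/2 mod 17. 2⁻¹ ≡ 9 (mod 17) since 2·9 = 18 ≡ 1, so λ ≡ 3.
  x = λ² - 1 - 3 = 9 - 4 ≡ 5; y = λ·(1 - 5) - 16 ≡ 6. → (5, 6)

(5, 6)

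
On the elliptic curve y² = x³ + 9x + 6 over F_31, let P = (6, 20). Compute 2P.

(2, 1)

tangent at (6, 20): λ = (3·6² + 9)/(2·20) ≡ 24/9. 9⁻¹ ≡ 7 (mod 31) since 9·7 = 63 ≡ 1, so λ ≡ 24·7 ≡ 13.
  x = λ² - 6 - 6 = 169 - 12 ≡ 2; y = λ·(6 - 2) - 20 ≡ 1. → (2, 1)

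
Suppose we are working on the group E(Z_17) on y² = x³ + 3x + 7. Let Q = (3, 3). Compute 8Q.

Double-and-add on 8 = (1000)₂. Start with Q = (3, 3) for the leading 1-bit.
double: tangent at (3, 3): λ = (3·3² + 3)/(2·3) ≡ 13/6. 6⁻¹ ≡ 3 (mod 17) since 6·3 = 18 ≡ 1, so λ ≡ 13·3 ≡ 5.
  x = λ² - 3 - 3 = 25 - 6 ≡ 2; y = λ·(3 - 2) - 3 ≡ 2. → (2, 2)
double: tangent at (2, 2): λ = (3·2² + 3)/(2·2) ≡ 15/4. 4⁻¹ ≡ 13 (mod 17) since 4·13 = 52 ≡ 1, so λ ≡ 15·13 ≡ 8.
  x = λ² - 2 - 2 = 64 - 4 ≡ 9; y = λ·(2 - 9) - 2 ≡ 10. → (9, 10)
double: tangent at (9, 10): λ = (3·9² + 3)/(2·10) ≡ 8/3. 3⁻¹ ≡ 6 (mod 17), so λ ≡ 8·6 ≡ 14.
  x = λ² - 9 - 9 = 196 - 18 ≡ 8; y = λ·(9 - 8) - 10 ≡ 4. → (8, 4)

(8, 4)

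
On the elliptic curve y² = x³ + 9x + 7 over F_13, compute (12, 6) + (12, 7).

O

The two points share x = 12 and their y-coordinates satisfy 6 + 7 ≡ 0 (mod 13), so they are inverses. Their sum is 𝒪.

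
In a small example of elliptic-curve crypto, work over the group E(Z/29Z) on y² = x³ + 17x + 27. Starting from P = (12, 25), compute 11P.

(1, 4)

Repeated addition: build up to 11P.
2P: tangent at (12, 25): λ = (3·12² + 17)/(2·25) ≡ 14/21. 21⁻¹ ≡ 18 (mod 29), so λ ≡ 14·18 ≡ 20.
  x = λ² - 12 - 12 = 400 - 24 ≡ 28; y = λ·(12 - 28) - 25 ≡ 3. → (28, 3)
3P: (28, 3) + (12, 25). λ = (25 - 3)/(12 - 28) ≡ 22/13 mod 29. 13⁻¹ ≡ 9 (mod 29) since 13·9 = 117 ≡ 1, so λ ≡ 24.
  x = λ² - 28 - 12 = 576 - 40 ≡ 14; y = λ·(28 - 14) - 3 ≡ 14. → (14, 14)
4P: (14, 14) + (12, 25). λ = (25 - 14)/(12 - 14) ≡ 11/27 mod 29. 27⁻¹ ≡ 14 (mod 29), so λ ≡ 9.
  x = λ² - 14 - 12 = 81 - 26 ≡ 26; y = λ·(14 - 26) - 14 ≡ 23. → (26, 23)
5P: (26, 23) + (12, 25). λ = (25 - 23)/(12 - 26) ≡ 2/15 mod 29. 15⁻¹ ≡ 2 (mod 29) since 15·2 = 30 ≡ 1, so λ ≡ 4.
  x = λ² - 26 - 12 = 16 - 38 ≡ 7; y = λ·(26 - 7) - 23 ≡ 24. → (7, 24)
6P: (7, 24) + (12, 25). λ = (25 - 24)/(12 - 7) ≡ 1/5 mod 29. 5⁻¹ ≡ 6 (mod 29) since 5·6 = 30 ≡ 1, so λ ≡ 6.
  x = λ² - 7 - 12 = 36 - 19 ≡ 17; y = λ·(7 - 17) - 24 ≡ 3. → (17, 3)
7P: (17, 3) + (12, 25). λ = (25 - 3)/(12 - 17) ≡ 22/24 mod 29. 24⁻¹ ≡ 23 (mod 29), so λ ≡ 13.
  x = λ² - 17 - 12 = 169 - 29 ≡ 24; y = λ·(17 - 24) - 3 ≡ 22. → (24, 22)
8P: (24, 22) + (12, 25). λ = (25 - 22)/(12 - 24) ≡ 3/17 mod 29. 17⁻¹ ≡ 12 (mod 29), so λ ≡ 7.
  x = λ² - 24 - 12 = 49 - 36 ≡ 13; y = λ·(24 - 13) - 22 ≡ 26. → (13, 26)
9P: (13, 26) + (12, 25). λ = (25 - 26)/(12 - 13) ≡ 28/28 mod 29. 28⁻¹ ≡ 28 (mod 29) since 28·28 = 784 ≡ 1, so λ ≡ 1.
  x = λ² - 13 - 12 = 1 - 25 ≡ 5; y = λ·(13 - 5) - 26 ≡ 11. → (5, 11)
10P: (5, 11) + (12, 25). λ = (25 - 11)/(12 - 5) ≡ 14/7 mod 29. 7⁻¹ ≡ 25 (mod 29), so λ ≡ 2.
  x = λ² - 5 - 12 = 4 - 17 ≡ 16; y = λ·(5 - 16) - 11 ≡ 25. → (16, 25)
11P: (16, 25) + (12, 25). λ = (25 - 25)/(12 - 16) ≡ 0/25 mod 29. 25⁻¹ ≡ 7 (mod 29) since 25·7 = 175 ≡ 1, so λ ≡ 0.
  x = λ² - 16 - 12 = 0 - 28 ≡ 1; y = λ·(16 - 1) - 25 ≡ 4. → (1, 4)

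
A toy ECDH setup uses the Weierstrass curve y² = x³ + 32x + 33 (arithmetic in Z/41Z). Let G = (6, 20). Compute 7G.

(2, 8)

Double-and-add on 7 = (111)₂. Start with G = (6, 20) for the leading 1-bit.
double: tangent at (6, 20): λ = (3·6² + 32)/(2·20) ≡ 17/40. 40⁻¹ ≡ 40 (mod 41) since 40·40 = 1600 ≡ 1, so λ ≡ 17·40 ≡ 24.
  x = λ² - 6 - 6 = 576 - 12 ≡ 31; y = λ·(6 - 31) - 20 ≡ 36. → (31, 36)
add G: (31, 36) + (6, 20). λ = (20 - 36)/(6 - 31) ≡ 25/16 mod 41. 16⁻¹ ≡ 18 (mod 41) since 16·18 = 288 ≡ 1, so λ ≡ 40.
  x = λ² - 31 - 6 = 1600 - 37 ≡ 5; y = λ·(31 - 5) - 36 ≡ 20. → (5, 20)
double: tangent at (5, 20): λ = (3·5² + 32)/(2·20) ≡ 25/40. 40⁻¹ ≡ 40 (mod 41) since 40·40 = 1600 ≡ 1, so λ ≡ 25·40 ≡ 16.
  x = λ² - 5 - 5 = 256 - 10 ≡ 0; y = λ·(5 - 0) - 20 ≡ 19. → (0, 19)
add G: (0, 19) + (6, 20). λ = (20 - 19)/(6 - 0) ≡ 1/6 mod 41. 6⁻¹ ≡ 7 (mod 41), so λ ≡ 7.
  x = λ² - 0 - 6 = 49 - 6 ≡ 2; y = λ·(0 - 2) - 19 ≡ 8. → (2, 8)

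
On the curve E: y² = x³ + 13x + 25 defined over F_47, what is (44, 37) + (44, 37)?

(10, 36)

tangent at (44, 37): λ = (3·44² + 13)/(2·37) ≡ 40/27. 27⁻¹ ≡ 7 (mod 47), so λ ≡ 40·7 ≡ 45.
  x = λ² - 44 - 44 = 2025 - 88 ≡ 10; y = λ·(44 - 10) - 37 ≡ 36. → (10, 36)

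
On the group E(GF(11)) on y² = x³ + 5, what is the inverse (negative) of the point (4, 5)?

(4, 6)

-(4, 5) = (4, -5 mod 11) = (4, 6).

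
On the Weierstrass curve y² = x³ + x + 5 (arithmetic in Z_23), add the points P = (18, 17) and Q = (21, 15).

(10, 16)

(18, 17) + (21, 15). λ = (15 - 17)/(21 - 18) ≡ 21/3 mod 23. 3⁻¹ ≡ 8 (mod 23), so λ ≡ 7.
  x = λ² - 18 - 21 = 49 - 39 ≡ 10; y = λ·(18 - 10) - 17 ≡ 16. → (10, 16)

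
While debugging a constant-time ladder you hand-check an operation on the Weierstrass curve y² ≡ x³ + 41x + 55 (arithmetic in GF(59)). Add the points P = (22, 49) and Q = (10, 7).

(54, 16)

(22, 49) + (10, 7). λ = (7 - 49)/(10 - 22) ≡ 17/47 mod 59. 47⁻¹ ≡ 54 (mod 59) since 47·54 = 2538 ≡ 1, so λ ≡ 33.
  x = λ² - 22 - 10 = 1089 - 32 ≡ 54; y = λ·(22 - 54) - 49 ≡ 16. → (54, 16)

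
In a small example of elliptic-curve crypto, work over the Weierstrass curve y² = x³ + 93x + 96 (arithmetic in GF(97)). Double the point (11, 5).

(32, 85)

tangent at (11, 5): λ = (3·11² + 93)/(2·5) ≡ 68/10. 10⁻¹ ≡ 68 (mod 97), so λ ≡ 68·68 ≡ 65.
  x = λ² - 11 - 11 = 4225 - 22 ≡ 32; y = λ·(11 - 32) - 5 ≡ 85. → (32, 85)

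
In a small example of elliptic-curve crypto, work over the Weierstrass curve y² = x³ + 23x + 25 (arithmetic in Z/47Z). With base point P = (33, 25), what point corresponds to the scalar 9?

Double-and-add on 9 = (1001)₂. Start with P = (33, 25) for the leading 1-bit.
double: tangent at (33, 25): λ = (3·33² + 23)/(2·25) ≡ 0/3. 3⁻¹ ≡ 16 (mod 47), so λ ≡ 0·16 ≡ 0.
  x = λ² - 33 - 33 = 0 - 66 ≡ 28; y = λ·(33 - 28) - 25 ≡ 22. → (28, 22)
double: tangent at (28, 22): λ = (3·28² + 23)/(2·22) ≡ 25/44. 44⁻¹ ≡ 31 (mod 47), so λ ≡ 25·31 ≡ 23.
  x = λ² - 28 - 28 = 529 - 56 ≡ 3; y = λ·(28 - 3) - 22 ≡ 36. → (3, 36)
double: tangent at (3, 36): λ = (3·3² + 23)/(2·36) ≡ 3/25. 25⁻¹ ≡ 32 (mod 47) since 25·32 = 800 ≡ 1, so λ ≡ 3·32 ≡ 2.
  x = λ² - 3 - 3 = 4 - 6 ≡ 45; y = λ·(3 - 45) - 36 ≡ 21. → (45, 21)
add P: (45, 21) + (33, 25). λ = (25 - 21)/(33 - 45) ≡ 4/35 mod 47. 35⁻¹ ≡ 43 (mod 47), so λ ≡ 31.
  x = λ² - 45 - 33 = 961 - 78 ≡ 37; y = λ·(45 - 37) - 21 ≡ 39. → (37, 39)

(37, 39)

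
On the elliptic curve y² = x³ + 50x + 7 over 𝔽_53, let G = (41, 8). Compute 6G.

(30, 29)

Double-and-add on 6 = (110)₂. Start with G = (41, 8) for the leading 1-bit.
double: tangent at (41, 8): λ = (3·41² + 50)/(2·8) ≡ 5/16. 16⁻¹ ≡ 10 (mod 53), so λ ≡ 5·10 ≡ 50.
  x = λ² - 41 - 41 = 2500 - 82 ≡ 33; y = λ·(41 - 33) - 8 ≡ 21. → (33, 21)
add G: (33, 21) + (41, 8). λ = (8 - 21)/(41 - 33) ≡ 40/8 mod 53. 8⁻¹ ≡ 20 (mod 53), so λ ≡ 5.
  x = λ² - 33 - 41 = 25 - 74 ≡ 4; y = λ·(33 - 4) - 21 ≡ 18. → (4, 18)
double: tangent at (4, 18): λ = (3·4² + 50)/(2·18) ≡ 45/36. 36⁻¹ ≡ 28 (mod 53) since 36·28 = 1008 ≡ 1, so λ ≡ 45·28 ≡ 41.
  x = λ² - 4 - 4 = 1681 - 8 ≡ 30; y = λ·(4 - 30) - 18 ≡ 29. → (30, 29)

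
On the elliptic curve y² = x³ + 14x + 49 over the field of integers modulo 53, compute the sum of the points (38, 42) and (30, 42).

(38, 11)

(38, 42) + (30, 42). λ = (42 - 42)/(30 - 38) ≡ 0/45 mod 53. 45⁻¹ ≡ 33 (mod 53), so λ ≡ 0.
  x = λ² - 38 - 30 = 0 - 68 ≡ 38; y = λ·(38 - 38) - 42 ≡ 11. → (38, 11)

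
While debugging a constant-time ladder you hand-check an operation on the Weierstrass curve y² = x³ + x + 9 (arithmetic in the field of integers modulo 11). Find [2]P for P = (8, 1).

tangent at (8, 1): λ = (3·8² + 1)/(2·1) ≡ 6/2. 2⁻¹ ≡ 6 (mod 11), so λ ≡ 6·6 ≡ 3.
  x = λ² - 8 - 8 = 9 - 16 ≡ 4; y = λ·(8 - 4) - 1 ≡ 0. → (4, 0)

(4, 0)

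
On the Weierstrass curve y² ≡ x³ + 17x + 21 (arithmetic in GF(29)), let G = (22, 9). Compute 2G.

(5, 17)

tangent at (22, 9): λ = (3·22² + 17)/(2·9) ≡ 19/18. 18⁻¹ ≡ 21 (mod 29), so λ ≡ 19·21 ≡ 22.
  x = λ² - 22 - 22 = 484 - 44 ≡ 5; y = λ·(22 - 5) - 9 ≡ 17. → (5, 17)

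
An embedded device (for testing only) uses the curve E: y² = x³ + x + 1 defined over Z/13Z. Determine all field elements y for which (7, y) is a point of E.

x³ + 1x + 1 = 351 ≡ 0 (mod 13).
Only y = 0 satisfies y² ≡ 0.

0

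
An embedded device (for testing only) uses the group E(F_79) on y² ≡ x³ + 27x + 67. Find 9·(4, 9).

Write Q = (4, 9).
Double-and-add on 9 = (1001)₂. Start with Q = (4, 9) for the leading 1-bit.
double: tangent at (4, 9): λ = (3·4² + 27)/(2·9) ≡ 75/18. 18⁻¹ ≡ 22 (mod 79), so λ ≡ 75·22 ≡ 70.
  x = λ² - 4 - 4 = 4900 - 8 ≡ 73; y = λ·(4 - 73) - 9 ≡ 59. → (73, 59)
double: tangent at (73, 59): λ = (3·73² + 27)/(2·59) ≡ 56/39. 39⁻¹ ≡ 77 (mod 79), so λ ≡ 56·77 ≡ 46.
  x = λ² - 73 - 73 = 2116 - 146 ≡ 74; y = λ·(73 - 74) - 59 ≡ 53. → (74, 53)
double: tangent at (74, 53): λ = (3·74² + 27)/(2·53) ≡ 23/27. 27⁻¹ ≡ 41 (mod 79) since 27·41 = 1107 ≡ 1, so λ ≡ 23·41 ≡ 74.
  x = λ² - 74 - 74 = 5476 - 148 ≡ 35; y = λ·(74 - 35) - 53 ≡ 68. → (35, 68)
add Q: (35, 68) + (4, 9). λ = (9 - 68)/(4 - 35) ≡ 20/48 mod 79. 48⁻¹ ≡ 28 (mod 79), so λ ≡ 7.
  x = λ² - 35 - 4 = 49 - 39 ≡ 10; y = λ·(35 - 10) - 68 ≡ 28. → (10, 28)

(10, 28)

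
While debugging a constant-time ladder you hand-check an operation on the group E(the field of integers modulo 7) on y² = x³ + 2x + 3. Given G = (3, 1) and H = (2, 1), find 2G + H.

(6, 0)

First 2G:
Repeated addition: build up to 2G.
2G: tangent at (3, 1): λ = (3·3² + 2)/(2·1) ≡ 1/2. 2⁻¹ ≡ 4 (mod 7), so λ ≡ 1·4 ≡ 4.
  x = λ² - 3 - 3 = 16 - 6 ≡ 3; y = λ·(3 - 3) - 1 ≡ 6. → (3, 6)
2G = (3, 6).
Finally 2G + H:
(3, 6) + (2, 1). λ = (1 - 6)/(2 - 3) ≡ 2/6 mod 7. 6⁻¹ ≡ 6 (mod 7) since 6·6 = 36 ≡ 1, so λ ≡ 5.
  x = λ² - 3 - 2 = 25 - 5 ≡ 6; y = λ·(3 - 6) - 6 ≡ 0. → (6, 0)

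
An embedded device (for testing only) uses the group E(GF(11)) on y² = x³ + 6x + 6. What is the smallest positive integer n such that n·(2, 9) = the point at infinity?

7

2P: tangent at (2, 9): λ = (3·2² + 6)/(2·9) ≡ 7/7. 7⁻¹ ≡ 8 (mod 11), so λ ≡ 7·8 ≡ 1.
  x = λ² - 2 - 2 = 1 - 4 ≡ 8; y = λ·(2 - 8) - 9 ≡ 7. → (8, 7)
3P: (8, 7) + (2, 9). λ = (9 - 7)/(2 - 8) ≡ 2/5 mod 11. 5⁻¹ ≡ 9 (mod 11) since 5·9 = 45 ≡ 1, so λ ≡ 7.
  x = λ² - 8 - 2 = 49 - 10 ≡ 6; y = λ·(8 - 6) - 7 ≡ 7. → (6, 7)
4P: (6, 7) + (2, 9). λ = (9 - 7)/(2 - 6) ≡ 2/7 mod 11. 7⁻¹ ≡ 8 (mod 11), so λ ≡ 5.
  x = λ² - 6 - 2 = 25 - 8 ≡ 6; y = λ·(6 - 6) - 7 ≡ 4. → (6, 4)
5P: (6, 4) + (2, 9). λ = (9 - 4)/(2 - 6) ≡ 5/7 mod 11. 7⁻¹ ≡ 8 (mod 11), so λ ≡ 7.
  x = λ² - 6 - 2 = 49 - 8 ≡ 8; y = λ·(6 - 8) - 4 ≡ 4. → (8, 4)
6P: (8, 4) + (2, 9). λ = (9 - 4)/(2 - 8) ≡ 5/5 mod 11. 5⁻¹ ≡ 9 (mod 11) since 5·9 = 45 ≡ 1, so λ ≡ 1.
  x = λ² - 8 - 2 = 1 - 10 ≡ 2; y = λ·(8 - 2) - 4 ≡ 2. → (2, 2)
7P: (2, 2) + (2, 9): same x and y₁ ≡ -y₂, so the sum is the point at infinity.
7P = the point at infinity, so the order is 7.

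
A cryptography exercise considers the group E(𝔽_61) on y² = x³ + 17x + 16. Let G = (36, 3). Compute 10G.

Repeated addition: build up to 10G.
2G: tangent at (36, 3): λ = (3·36² + 17)/(2·3) ≡ 1/6. 6⁻¹ ≡ 51 (mod 61), so λ ≡ 1·51 ≡ 51.
  x = λ² - 36 - 36 = 2601 - 72 ≡ 28; y = λ·(36 - 28) - 3 ≡ 39. → (28, 39)
3G: (28, 39) + (36, 3). λ = (3 - 39)/(36 - 28) ≡ 25/8 mod 61. 8⁻¹ ≡ 23 (mod 61), so λ ≡ 26.
  x = λ² - 28 - 36 = 676 - 64 ≡ 2; y = λ·(28 - 2) - 39 ≡ 27. → (2, 27)
4G: (2, 27) + (36, 3). λ = (3 - 27)/(36 - 2) ≡ 37/34 mod 61. 34⁻¹ ≡ 9 (mod 61) since 34·9 = 306 ≡ 1, so λ ≡ 28.
  x = λ² - 2 - 36 = 784 - 38 ≡ 14; y = λ·(2 - 14) - 27 ≡ 3. → (14, 3)
5G: (14, 3) + (36, 3). λ = (3 - 3)/(36 - 14) ≡ 0/22 mod 61. 22⁻¹ ≡ 25 (mod 61) since 22·25 = 550 ≡ 1, so λ ≡ 0.
  x = λ² - 14 - 36 = 0 - 50 ≡ 11; y = λ·(14 - 11) - 3 ≡ 58. → (11, 58)
6G: (11, 58) + (36, 3). λ = (3 - 58)/(36 - 11) ≡ 6/25 mod 61. 25⁻¹ ≡ 22 (mod 61), so λ ≡ 10.
  x = λ² - 11 - 36 = 100 - 47 ≡ 53; y = λ·(11 - 53) - 58 ≡ 10. → (53, 10)
7G: (53, 10) + (36, 3). λ = (3 - 10)/(36 - 53) ≡ 54/44 mod 61. 44⁻¹ ≡ 43 (mod 61), so λ ≡ 4.
  x = λ² - 53 - 36 = 16 - 89 ≡ 49; y = λ·(53 - 49) - 10 ≡ 6. → (49, 6)
8G: (49, 6) + (36, 3). λ = (3 - 6)/(36 - 49) ≡ 58/48 mod 61. 48⁻¹ ≡ 14 (mod 61), so λ ≡ 19.
  x = λ² - 49 - 36 = 361 - 85 ≡ 32; y = λ·(49 - 32) - 6 ≡ 12. → (32, 12)
9G: (32, 12) + (36, 3). λ = (3 - 12)/(36 - 32) ≡ 52/4 mod 61. 4⁻¹ ≡ 46 (mod 61) since 4·46 = 184 ≡ 1, so λ ≡ 13.
  x = λ² - 32 - 36 = 169 - 68 ≡ 40; y = λ·(32 - 40) - 12 ≡ 6. → (40, 6)
10G: (40, 6) + (36, 3). λ = (3 - 6)/(36 - 40) ≡ 58/57 mod 61. 57⁻¹ ≡ 15 (mod 61), so λ ≡ 16.
  x = λ² - 40 - 36 = 256 - 76 ≡ 58; y = λ·(40 - 58) - 6 ≡ 11. → (58, 11)

(58, 11)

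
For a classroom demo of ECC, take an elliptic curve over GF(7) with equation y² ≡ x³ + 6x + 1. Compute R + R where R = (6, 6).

tangent at (6, 6): λ = (3·6² + 6)/(2·6) ≡ 2/5. 5⁻¹ ≡ 3 (mod 7), so λ ≡ 2·3 ≡ 6.
  x = λ² - 6 - 6 = 36 - 12 ≡ 3; y = λ·(6 - 3) - 6 ≡ 5. → (3, 5)

(3, 5)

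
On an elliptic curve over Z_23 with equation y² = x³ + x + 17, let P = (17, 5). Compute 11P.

Double-and-add on 11 = (1011)₂. Start with P = (17, 5) for the leading 1-bit.
double: tangent at (17, 5): λ = (3·17² + 1)/(2·5) ≡ 17/10. 10⁻¹ ≡ 7 (mod 23), so λ ≡ 17·7 ≡ 4.
  x = λ² - 17 - 17 = 16 - 34 ≡ 5; y = λ·(17 - 5) - 5 ≡ 20. → (5, 20)
double: tangent at (5, 20): λ = (3·5² + 1)/(2·20) ≡ 7/17. 17⁻¹ ≡ 19 (mod 23), so λ ≡ 7·19 ≡ 18.
  x = λ² - 5 - 5 = 324 - 10 ≡ 15; y = λ·(5 - 15) - 20 ≡ 7. → (15, 7)
add P: (15, 7) + (17, 5). λ = (5 - 7)/(17 - 15) ≡ 21/2 mod 23. 2⁻¹ ≡ 12 (mod 23), so λ ≡ 22.
  x = λ² - 15 - 17 = 484 - 32 ≡ 15; y = λ·(15 - 15) - 7 ≡ 16. → (15, 16)
double: tangent at (15, 16): λ = (3·15² + 1)/(2·16) ≡ 9/9. 9⁻¹ ≡ 18 (mod 23), so λ ≡ 9·18 ≡ 1.
  x = λ² - 15 - 15 = 1 - 30 ≡ 17; y = λ·(15 - 17) - 16 ≡ 5. → (17, 5)
add P: tangent at (17, 5): λ = (3·17² + 1)/(2·5) ≡ 17/10. 10⁻¹ ≡ 7 (mod 23), so λ ≡ 17·7 ≡ 4.
  x = λ² - 17 - 17 = 16 - 34 ≡ 5; y = λ·(17 - 5) - 5 ≡ 20. → (5, 20)

(5, 20)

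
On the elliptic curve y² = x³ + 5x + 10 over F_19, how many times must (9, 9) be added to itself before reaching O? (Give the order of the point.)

2P: tangent at (9, 9): λ = (3·9² + 5)/(2·9) ≡ 1/18. 18⁻¹ ≡ 18 (mod 19), so λ ≡ 1·18 ≡ 18.
  x = λ² - 9 - 9 = 324 - 18 ≡ 2; y = λ·(9 - 2) - 9 ≡ 3. → (2, 3)
3P: (2, 3) + (9, 9). λ = (9 - 3)/(9 - 2) ≡ 6/7 mod 19. 7⁻¹ ≡ 11 (mod 19) since 7·11 = 77 ≡ 1, so λ ≡ 9.
  x = λ² - 2 - 9 = 81 - 11 ≡ 13; y = λ·(2 - 13) - 3 ≡ 12. → (13, 12)
4P: (13, 12) + (9, 9). λ = (9 - 12)/(9 - 13) ≡ 16/15 mod 19. 15⁻¹ ≡ 14 (mod 19), so λ ≡ 15.
  x = λ² - 13 - 9 = 225 - 22 ≡ 13; y = λ·(13 - 13) - 12 ≡ 7. → (13, 7)
5P: (13, 7) + (9, 9). λ = (9 - 7)/(9 - 13) ≡ 2/15 mod 19. 15⁻¹ ≡ 14 (mod 19) since 15·14 = 210 ≡ 1, so λ ≡ 9.
  x = λ² - 13 - 9 = 81 - 22 ≡ 2; y = λ·(13 - 2) - 7 ≡ 16. → (2, 16)
6P: (2, 16) + (9, 9). λ = (9 - 16)/(9 - 2) ≡ 12/7 mod 19. 7⁻¹ ≡ 11 (mod 19) since 7·11 = 77 ≡ 1, so λ ≡ 18.
  x = λ² - 2 - 9 = 324 - 11 ≡ 9; y = λ·(2 - 9) - 16 ≡ 10. → (9, 10)
7P: (9, 10) + (9, 9): same x and y₁ ≡ -y₂, so the sum is O.
7P = O, so the order is 7.

7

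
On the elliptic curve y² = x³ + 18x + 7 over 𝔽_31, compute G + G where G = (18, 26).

(0, 21)

tangent at (18, 26): λ = (3·18² + 18)/(2·26) ≡ 29/21. 21⁻¹ ≡ 3 (mod 31), so λ ≡ 29·3 ≡ 25.
  x = λ² - 18 - 18 = 625 - 36 ≡ 0; y = λ·(18 - 0) - 26 ≡ 21. → (0, 21)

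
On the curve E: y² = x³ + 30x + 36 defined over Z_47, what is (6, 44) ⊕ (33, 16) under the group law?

(25, 14)

(6, 44) + (33, 16). λ = (16 - 44)/(33 - 6) ≡ 19/27 mod 47. 27⁻¹ ≡ 7 (mod 47) since 27·7 = 189 ≡ 1, so λ ≡ 39.
  x = λ² - 6 - 33 = 1521 - 39 ≡ 25; y = λ·(6 - 25) - 44 ≡ 14. → (25, 14)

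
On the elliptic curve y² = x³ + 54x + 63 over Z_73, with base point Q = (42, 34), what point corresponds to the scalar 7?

(61, 60)

Double-and-add on 7 = (111)₂. Start with Q = (42, 34) for the leading 1-bit.
double: tangent at (42, 34): λ = (3·42² + 54)/(2·34) ≡ 17/68. 68⁻¹ ≡ 29 (mod 73) since 68·29 = 1972 ≡ 1, so λ ≡ 17·29 ≡ 55.
  x = λ² - 42 - 42 = 3025 - 84 ≡ 21; y = λ·(42 - 21) - 34 ≡ 26. → (21, 26)
add Q: (21, 26) + (42, 34). λ = (34 - 26)/(42 - 21) ≡ 8/21 mod 73. 21⁻¹ ≡ 7 (mod 73) since 21·7 = 147 ≡ 1, so λ ≡ 56.
  x = λ² - 21 - 42 = 3136 - 63 ≡ 7; y = λ·(21 - 7) - 26 ≡ 28. → (7, 28)
double: tangent at (7, 28): λ = (3·7² + 54)/(2·28) ≡ 55/56. 56⁻¹ ≡ 30 (mod 73) since 56·30 = 1680 ≡ 1, so λ ≡ 55·30 ≡ 44.
  x = λ² - 7 - 7 = 1936 - 14 ≡ 24; y = λ·(7 - 24) - 28 ≡ 27. → (24, 27)
add Q: (24, 27) + (42, 34). λ = (34 - 27)/(42 - 24) ≡ 7/18 mod 73. 18⁻¹ ≡ 69 (mod 73), so λ ≡ 45.
  x = λ² - 24 - 42 = 2025 - 66 ≡ 61; y = λ·(24 - 61) - 27 ≡ 60. → (61, 60)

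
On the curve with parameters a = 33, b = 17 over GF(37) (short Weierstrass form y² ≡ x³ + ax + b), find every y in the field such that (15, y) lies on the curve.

x³ + 33x + 17 = 3887 ≡ 2 (mod 37).
2 is a non-residue mod 37; no y exists.

none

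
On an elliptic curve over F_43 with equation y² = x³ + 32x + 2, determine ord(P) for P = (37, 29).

3

2P: tangent at (37, 29): λ = (3·37² + 32)/(2·29) ≡ 11/15. 15⁻¹ ≡ 23 (mod 43) since 15·23 = 345 ≡ 1, so λ ≡ 11·23 ≡ 38.
  x = λ² - 37 - 37 = 1444 - 74 ≡ 37; y = λ·(37 - 37) - 29 ≡ 14. → (37, 14)
3P: (37, 14) + (37, 29): same x and y₁ ≡ -y₂, so the sum is 𝒪.
3P = 𝒪, so the order is 3.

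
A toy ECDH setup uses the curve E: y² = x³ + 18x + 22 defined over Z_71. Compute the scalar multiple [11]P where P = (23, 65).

(14, 65)

Double-and-add on 11 = (1011)₂. Start with P = (23, 65) for the leading 1-bit.
double: tangent at (23, 65): λ = (3·23² + 18)/(2·65) ≡ 43/59. 59⁻¹ ≡ 65 (mod 71) since 59·65 = 3835 ≡ 1, so λ ≡ 43·65 ≡ 26.
  x = λ² - 23 - 23 = 676 - 46 ≡ 62; y = λ·(23 - 62) - 65 ≡ 57. → (62, 57)
double: tangent at (62, 57): λ = (3·62² + 18)/(2·57) ≡ 48/43. 43⁻¹ ≡ 38 (mod 71), so λ ≡ 48·38 ≡ 49.
  x = λ² - 62 - 62 = 2401 - 124 ≡ 5; y = λ·(62 - 5) - 57 ≡ 38. → (5, 38)
add P: (5, 38) + (23, 65). λ = (65 - 38)/(23 - 5) ≡ 27/18 mod 71. 18⁻¹ ≡ 4 (mod 71) since 18·4 = 72 ≡ 1, so λ ≡ 37.
  x = λ² - 5 - 23 = 1369 - 28 ≡ 63; y = λ·(5 - 63) - 38 ≡ 17. → (63, 17)
double: tangent at (63, 17): λ = (3·63² + 18)/(2·17) ≡ 68/34. 34⁻¹ ≡ 23 (mod 71) since 34·23 = 782 ≡ 1, so λ ≡ 68·23 ≡ 2.
  x = λ² - 63 - 63 = 4 - 126 ≡ 20; y = λ·(63 - 20) - 17 ≡ 69. → (20, 69)
add P: (20, 69) + (23, 65). λ = (65 - 69)/(23 - 20) ≡ 67/3 mod 71. 3⁻¹ ≡ 24 (mod 71), so λ ≡ 46.
  x = λ² - 20 - 23 = 2116 - 43 ≡ 14; y = λ·(20 - 14) - 69 ≡ 65. → (14, 65)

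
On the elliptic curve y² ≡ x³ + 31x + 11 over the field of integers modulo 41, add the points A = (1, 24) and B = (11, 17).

(34, 36)

(1, 24) + (11, 17). λ = (17 - 24)/(11 - 1) ≡ 34/10 mod 41. 10⁻¹ ≡ 37 (mod 41), so λ ≡ 28.
  x = λ² - 1 - 11 = 784 - 12 ≡ 34; y = λ·(1 - 34) - 24 ≡ 36. → (34, 36)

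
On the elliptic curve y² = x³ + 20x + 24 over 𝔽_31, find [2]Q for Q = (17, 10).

(11, 5)

tangent at (17, 10): λ = (3·17² + 20)/(2·10) ≡ 19/20. 20⁻¹ ≡ 14 (mod 31), so λ ≡ 19·14 ≡ 18.
  x = λ² - 17 - 17 = 324 - 34 ≡ 11; y = λ·(17 - 11) - 10 ≡ 5. → (11, 5)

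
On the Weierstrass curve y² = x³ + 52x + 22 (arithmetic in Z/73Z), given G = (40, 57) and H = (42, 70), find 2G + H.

First 2G:
Repeated addition: build up to 2G.
2G: tangent at (40, 57): λ = (3·40² + 52)/(2·57) ≡ 34/41. 41⁻¹ ≡ 57 (mod 73), so λ ≡ 34·57 ≡ 40.
  x = λ² - 40 - 40 = 1600 - 80 ≡ 60; y = λ·(40 - 60) - 57 ≡ 19. → (60, 19)
2G = (60, 19).
Finally 2G + H:
(60, 19) + (42, 70). λ = (70 - 19)/(42 - 60) ≡ 51/55 mod 73. 55⁻¹ ≡ 4 (mod 73), so λ ≡ 58.
  x = λ² - 60 - 42 = 3364 - 102 ≡ 50; y = λ·(60 - 50) - 19 ≡ 50. → (50, 50)

(50, 50)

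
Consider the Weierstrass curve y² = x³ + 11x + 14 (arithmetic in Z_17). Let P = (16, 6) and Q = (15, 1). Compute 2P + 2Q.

First 2P:
Repeated addition: build up to 2P.
2P: tangent at (16, 6): λ = (3·16² + 11)/(2·6) ≡ 14/12. 12⁻¹ ≡ 10 (mod 17) since 12·10 = 120 ≡ 1, so λ ≡ 14·10 ≡ 4.
  x = λ² - 16 - 16 = 16 - 32 ≡ 1; y = λ·(16 - 1) - 6 ≡ 3. → (1, 3)
2P = (1, 3).
Next 2Q:
Repeated addition: build up to 2Q.
2Q: tangent at (15, 1): λ = (3·15² + 11)/(2·1) ≡ 6/2. 2⁻¹ ≡ 9 (mod 17) since 2·9 = 18 ≡ 1, so λ ≡ 6·9 ≡ 3.
  x = λ² - 15 - 15 = 9 - 30 ≡ 13; y = λ·(15 - 13) - 1 ≡ 5. → (13, 5)
2Q = (13, 5).
Finally 2P + 2Q:
(1, 3) + (13, 5). λ = (5 - 3)/(13 - 1) ≡ 2/12 mod 17. 12⁻¹ ≡ 10 (mod 17) since 12·10 = 120 ≡ 1, so λ ≡ 3.
  x = λ² - 1 - 13 = 9 - 14 ≡ 12; y = λ·(1 - 12) - 3 ≡ 15. → (12, 15)

(12, 15)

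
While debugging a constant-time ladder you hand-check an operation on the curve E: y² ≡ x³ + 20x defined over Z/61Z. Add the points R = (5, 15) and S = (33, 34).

(5, 15) + (33, 34). λ = (34 - 15)/(33 - 5) ≡ 19/28 mod 61. 28⁻¹ ≡ 24 (mod 61) since 28·24 = 672 ≡ 1, so λ ≡ 29.
  x = λ² - 5 - 33 = 841 - 38 ≡ 10; y = λ·(5 - 10) - 15 ≡ 23. → (10, 23)

(10, 23)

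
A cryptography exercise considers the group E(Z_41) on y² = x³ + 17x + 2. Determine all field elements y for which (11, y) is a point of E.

none

x³ + 17x + 2 = 1520 ≡ 3 (mod 41).
3 is a non-residue mod 41; no y exists.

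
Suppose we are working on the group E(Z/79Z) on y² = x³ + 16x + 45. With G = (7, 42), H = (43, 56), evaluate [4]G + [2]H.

(7, 37)

First 4G:
Double-and-add on 4 = (100)₂. Start with G = (7, 42) for the leading 1-bit.
double: tangent at (7, 42): λ = (3·7² + 16)/(2·42) ≡ 5/5. 5⁻¹ ≡ 16 (mod 79), so λ ≡ 5·16 ≡ 1.
  x = λ² - 7 - 7 = 1 - 14 ≡ 66; y = λ·(7 - 66) - 42 ≡ 57. → (66, 57)
double: tangent at (66, 57): λ = (3·66² + 16)/(2·57) ≡ 49/35. 35⁻¹ ≡ 70 (mod 79) since 35·70 = 2450 ≡ 1, so λ ≡ 49·70 ≡ 33.
  x = λ² - 66 - 66 = 1089 - 132 ≡ 9; y = λ·(66 - 9) - 57 ≡ 7. → (9, 7)
4G = (9, 7).
Next 2H:
Repeated addition: build up to 2H.
2H: tangent at (43, 56): λ = (3·43² + 16)/(2·56) ≡ 33/33. 33⁻¹ ≡ 12 (mod 79), so λ ≡ 33·12 ≡ 1.
  x = λ² - 43 - 43 = 1 - 86 ≡ 73; y = λ·(43 - 73) - 56 ≡ 72. → (73, 72)
2H = (73, 72).
Finally 4G + 2H:
(9, 7) + (73, 72). λ = (72 - 7)/(73 - 9) ≡ 65/64 mod 79. 64⁻¹ ≡ 21 (mod 79), so λ ≡ 22.
  x = λ² - 9 - 73 = 484 - 82 ≡ 7; y = λ·(9 - 7) - 7 ≡ 37. → (7, 37)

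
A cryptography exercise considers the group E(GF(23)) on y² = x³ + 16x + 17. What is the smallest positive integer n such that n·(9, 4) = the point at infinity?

10

2P: tangent at (9, 4): λ = (3·9² + 16)/(2·4) ≡ 6/8. 8⁻¹ ≡ 3 (mod 23) since 8·3 = 24 ≡ 1, so λ ≡ 6·3 ≡ 18.
  x = λ² - 9 - 9 = 324 - 18 ≡ 7; y = λ·(9 - 7) - 4 ≡ 9. → (7, 9)
3P: (7, 9) + (9, 4). λ = (4 - 9)/(9 - 7) ≡ 18/2 mod 23. 2⁻¹ ≡ 12 (mod 23), so λ ≡ 9.
  x = λ² - 7 - 9 = 81 - 16 ≡ 19; y = λ·(7 - 19) - 9 ≡ 21. → (19, 21)
4P: (19, 21) + (9, 4). λ = (4 - 21)/(9 - 19) ≡ 6/13 mod 23. 13⁻¹ ≡ 16 (mod 23), so λ ≡ 4.
  x = λ² - 19 - 9 = 16 - 28 ≡ 11; y = λ·(19 - 11) - 21 ≡ 11. → (11, 11)
5P: (11, 11) + (9, 4). λ = (4 - 11)/(9 - 11) ≡ 16/21 mod 23. 21⁻¹ ≡ 11 (mod 23), so λ ≡ 15.
  x = λ² - 11 - 9 = 225 - 20 ≡ 21; y = λ·(11 - 21) - 11 ≡ 0. → (21, 0)
6P: (21, 0) + (9, 4). λ = (4 - 0)/(9 - 21) ≡ 4/11 mod 23. 11⁻¹ ≡ 21 (mod 23), so λ ≡ 15.
  x = λ² - 21 - 9 = 225 - 30 ≡ 11; y = λ·(21 - 11) - 0 ≡ 12. → (11, 12)
7P: (11, 12) + (9, 4). λ = (4 - 12)/(9 - 11) ≡ 15/21 mod 23. 21⁻¹ ≡ 11 (mod 23), so λ ≡ 4.
  x = λ² - 11 - 9 = 16 - 20 ≡ 19; y = λ·(11 - 19) - 12 ≡ 2. → (19, 2)
8P: (19, 2) + (9, 4). λ = (4 - 2)/(9 - 19) ≡ 2/13 mod 23. 13⁻¹ ≡ 16 (mod 23) since 13·16 = 208 ≡ 1, so λ ≡ 9.
  x = λ² - 19 - 9 = 81 - 28 ≡ 7; y = λ·(19 - 7) - 2 ≡ 14. → (7, 14)
9P: (7, 14) + (9, 4). λ = (4 - 14)/(9 - 7) ≡ 13/2 mod 23. 2⁻¹ ≡ 12 (mod 23), so λ ≡ 18.
  x = λ² - 7 - 9 = 324 - 16 ≡ 9; y = λ·(7 - 9) - 14 ≡ 19. → (9, 19)
10P: (9, 19) + (9, 4): same x and y₁ ≡ -y₂, so the sum is the point at infinity.
10P = the point at infinity, so the order is 10.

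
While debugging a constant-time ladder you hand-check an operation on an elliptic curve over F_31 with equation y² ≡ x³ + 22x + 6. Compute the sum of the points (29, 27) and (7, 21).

(29, 27) + (7, 21). λ = (21 - 27)/(7 - 29) ≡ 25/9 mod 31. 9⁻¹ ≡ 7 (mod 31) since 9·7 = 63 ≡ 1, so λ ≡ 20.
  x = λ² - 29 - 7 = 400 - 36 ≡ 23; y = λ·(29 - 23) - 27 ≡ 0. → (23, 0)

(23, 0)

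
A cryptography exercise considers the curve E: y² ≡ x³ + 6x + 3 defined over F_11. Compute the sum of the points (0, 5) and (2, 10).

(0, 5) + (2, 10). λ = (10 - 5)/(2 - 0) ≡ 5/2 mod 11. 2⁻¹ ≡ 6 (mod 11), so λ ≡ 8.
  x = λ² - 0 - 2 = 64 - 2 ≡ 7; y = λ·(0 - 7) - 5 ≡ 5. → (7, 5)

(7, 5)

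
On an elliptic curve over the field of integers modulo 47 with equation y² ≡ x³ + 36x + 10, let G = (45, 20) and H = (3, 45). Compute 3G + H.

(42, 9)

First 3G:
Repeated addition: build up to 3G.
2G: tangent at (45, 20): λ = (3·45² + 36)/(2·20) ≡ 1/40. 40⁻¹ ≡ 20 (mod 47), so λ ≡ 1·20 ≡ 20.
  x = λ² - 45 - 45 = 400 - 90 ≡ 28; y = λ·(45 - 28) - 20 ≡ 38. → (28, 38)
3G: (28, 38) + (45, 20). λ = (20 - 38)/(45 - 28) ≡ 29/17 mod 47. 17⁻¹ ≡ 36 (mod 47), so λ ≡ 10.
  x = λ² - 28 - 45 = 100 - 73 ≡ 27; y = λ·(28 - 27) - 38 ≡ 19. → (27, 19)
3G = (27, 19).
Finally 3G + H:
(27, 19) + (3, 45). λ = (45 - 19)/(3 - 27) ≡ 26/23 mod 47. 23⁻¹ ≡ 45 (mod 47) since 23·45 = 1035 ≡ 1, so λ ≡ 42.
  x = λ² - 27 - 3 = 1764 - 30 ≡ 42; y = λ·(27 - 42) - 19 ≡ 9. → (42, 9)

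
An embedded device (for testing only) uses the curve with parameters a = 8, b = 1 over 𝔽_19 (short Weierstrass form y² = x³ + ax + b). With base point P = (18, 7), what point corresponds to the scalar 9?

Double-and-add on 9 = (1001)₂. Start with P = (18, 7) for the leading 1-bit.
double: tangent at (18, 7): λ = (3·18² + 8)/(2·7) ≡ 11/14. 14⁻¹ ≡ 15 (mod 19), so λ ≡ 11·15 ≡ 13.
  x = λ² - 18 - 18 = 169 - 36 ≡ 0; y = λ·(18 - 0) - 7 ≡ 18. → (0, 18)
double: tangent at (0, 18): λ = (3·0² + 8)/(2·18) ≡ 8/17. 17⁻¹ ≡ 9 (mod 19), so λ ≡ 8·9 ≡ 15.
  x = λ² - 0 - 0 = 225 - 0 ≡ 16; y = λ·(0 - 16) - 18 ≡ 8. → (16, 8)
double: tangent at (16, 8): λ = (3·16² + 8)/(2·8) ≡ 16/16. 16⁻¹ ≡ 6 (mod 19) since 16·6 = 96 ≡ 1, so λ ≡ 16·6 ≡ 1.
  x = λ² - 16 - 16 = 1 - 32 ≡ 7; y = λ·(16 - 7) - 8 ≡ 1. → (7, 1)
add P: (7, 1) + (18, 7). λ = (7 - 1)/(18 - 7) ≡ 6/11 mod 19. 11⁻¹ ≡ 7 (mod 19), so λ ≡ 4.
  x = λ² - 7 - 18 = 16 - 25 ≡ 10; y = λ·(7 - 10) - 1 ≡ 6. → (10, 6)

(10, 6)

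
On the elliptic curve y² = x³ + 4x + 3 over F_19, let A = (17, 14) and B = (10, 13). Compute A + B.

(17, 14) + (10, 13). λ = (13 - 14)/(10 - 17) ≡ 18/12 mod 19. 12⁻¹ ≡ 8 (mod 19), so λ ≡ 11.
  x = λ² - 17 - 10 = 121 - 27 ≡ 18; y = λ·(17 - 18) - 14 ≡ 13. → (18, 13)

(18, 13)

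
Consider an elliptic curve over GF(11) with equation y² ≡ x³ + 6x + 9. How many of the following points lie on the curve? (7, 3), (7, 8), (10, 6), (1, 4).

(7, 3): 3² ≡ 9, rhs ≡ 9 → on.
(7, 8): 8² ≡ 9, rhs ≡ 9 → on.
(10, 6): 6² ≡ 3, rhs ≡ 2 → off.
(1, 4): 4² ≡ 5, rhs ≡ 5 → on.

3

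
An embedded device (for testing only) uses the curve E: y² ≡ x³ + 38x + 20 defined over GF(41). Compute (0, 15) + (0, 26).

The two points share x = 0 and their y-coordinates satisfy 15 + 26 ≡ 0 (mod 41), so they are inverses. Their sum is 𝒪.

O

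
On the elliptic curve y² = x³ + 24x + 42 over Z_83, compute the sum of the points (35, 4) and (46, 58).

(70, 43)

(35, 4) + (46, 58). λ = (58 - 4)/(46 - 35) ≡ 54/11 mod 83. 11⁻¹ ≡ 68 (mod 83), so λ ≡ 20.
  x = λ² - 35 - 46 = 400 - 81 ≡ 70; y = λ·(35 - 70) - 4 ≡ 43. → (70, 43)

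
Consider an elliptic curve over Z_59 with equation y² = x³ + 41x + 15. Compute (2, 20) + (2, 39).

The two points share x = 2 and their y-coordinates satisfy 20 + 39 ≡ 0 (mod 59), so they are inverses. Their sum is O.

O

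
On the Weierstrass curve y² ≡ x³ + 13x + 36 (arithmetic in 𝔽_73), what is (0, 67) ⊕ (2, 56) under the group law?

(0, 67) + (2, 56). λ = (56 - 67)/(2 - 0) ≡ 62/2 mod 73. 2⁻¹ ≡ 37 (mod 73), so λ ≡ 31.
  x = λ² - 0 - 2 = 961 - 2 ≡ 10; y = λ·(0 - 10) - 67 ≡ 61. → (10, 61)

(10, 61)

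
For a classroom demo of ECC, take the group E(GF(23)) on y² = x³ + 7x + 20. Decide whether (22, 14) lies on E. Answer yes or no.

yes

y² = 14² ≡ 12; x³ + 7x + 20 = 10822 ≡ 12 (mod 23). 12 = 12.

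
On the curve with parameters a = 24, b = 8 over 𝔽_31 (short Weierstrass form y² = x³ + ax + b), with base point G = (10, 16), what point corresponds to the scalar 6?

Double-and-add on 6 = (110)₂. Start with G = (10, 16) for the leading 1-bit.
double: tangent at (10, 16): λ = (3·10² + 24)/(2·16) ≡ 14/1. 1⁻¹ ≡ 1 (mod 31), so λ ≡ 14·1 ≡ 14.
  x = λ² - 10 - 10 = 196 - 20 ≡ 21; y = λ·(10 - 21) - 16 ≡ 16. → (21, 16)
add G: (21, 16) + (10, 16). λ = (16 - 16)/(10 - 21) ≡ 0/20 mod 31. 20⁻¹ ≡ 14 (mod 31), so λ ≡ 0.
  x = λ² - 21 - 10 = 0 - 31 ≡ 0; y = λ·(21 - 0) - 16 ≡ 15. → (0, 15)
double: tangent at (0, 15): λ = (3·0² + 24)/(2·15) ≡ 24/30. 30⁻¹ ≡ 30 (mod 31), so λ ≡ 24·30 ≡ 7.
  x = λ² - 0 - 0 = 49 - 0 ≡ 18; y = λ·(0 - 18) - 15 ≡ 14. → (18, 14)

(18, 14)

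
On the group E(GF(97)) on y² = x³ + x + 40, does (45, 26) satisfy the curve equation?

no

y² = 26² ≡ 94; x³ + 1x + 40 = 91210 ≡ 30 (mod 97). 94 ≠ 30.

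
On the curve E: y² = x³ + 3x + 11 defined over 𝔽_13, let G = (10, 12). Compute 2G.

(10, 1)

tangent at (10, 12): λ = (3·10² + 3)/(2·12) ≡ 4/11. 11⁻¹ ≡ 6 (mod 13), so λ ≡ 4·6 ≡ 11.
  x = λ² - 10 - 10 = 121 - 20 ≡ 10; y = λ·(10 - 10) - 12 ≡ 1. → (10, 1)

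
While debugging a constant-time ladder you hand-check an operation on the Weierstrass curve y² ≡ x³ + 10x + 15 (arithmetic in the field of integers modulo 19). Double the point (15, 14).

(12, 18)

tangent at (15, 14): λ = (3·15² + 10)/(2·14) ≡ 1/9. 9⁻¹ ≡ 17 (mod 19), so λ ≡ 1·17 ≡ 17.
  x = λ² - 15 - 15 = 289 - 30 ≡ 12; y = λ·(15 - 12) - 14 ≡ 18. → (12, 18)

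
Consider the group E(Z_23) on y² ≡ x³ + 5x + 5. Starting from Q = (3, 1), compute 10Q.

Repeated addition: build up to 10Q.
2Q: tangent at (3, 1): λ = (3·3² + 5)/(2·1) ≡ 9/2. 2⁻¹ ≡ 12 (mod 23), so λ ≡ 9·12 ≡ 16.
  x = λ² - 3 - 3 = 256 - 6 ≡ 20; y = λ·(3 - 20) - 1 ≡ 3. → (20, 3)
3Q: (20, 3) + (3, 1). λ = (1 - 3)/(3 - 20) ≡ 21/6 mod 23. 6⁻¹ ≡ 4 (mod 23) since 6·4 = 24 ≡ 1, so λ ≡ 15.
  x = λ² - 20 - 3 = 225 - 23 ≡ 18; y = λ·(20 - 18) - 3 ≡ 4. → (18, 4)
4Q: (18, 4) + (3, 1). λ = (1 - 4)/(3 - 18) ≡ 20/8 mod 23. 8⁻¹ ≡ 3 (mod 23), so λ ≡ 14.
  x = λ² - 18 - 3 = 196 - 21 ≡ 14; y = λ·(18 - 14) - 4 ≡ 6. → (14, 6)
5Q: (14, 6) + (3, 1). λ = (1 - 6)/(3 - 14) ≡ 18/12 mod 23. 12⁻¹ ≡ 2 (mod 23), so λ ≡ 13.
  x = λ² - 14 - 3 = 169 - 17 ≡ 14; y = λ·(14 - 14) - 6 ≡ 17. → (14, 17)
6Q: (14, 17) + (3, 1). λ = (1 - 17)/(3 - 14) ≡ 7/12 mod 23. 12⁻¹ ≡ 2 (mod 23), so λ ≡ 14.
  x = λ² - 14 - 3 = 196 - 17 ≡ 18; y = λ·(14 - 18) - 17 ≡ 19. → (18, 19)
7Q: (18, 19) + (3, 1). λ = (1 - 19)/(3 - 18) ≡ 5/8 mod 23. 8⁻¹ ≡ 3 (mod 23) since 8·3 = 24 ≡ 1, so λ ≡ 15.
  x = λ² - 18 - 3 = 225 - 21 ≡ 20; y = λ·(18 - 20) - 19 ≡ 20. → (20, 20)
8Q: (20, 20) + (3, 1). λ = (1 - 20)/(3 - 20) ≡ 4/6 mod 23. 6⁻¹ ≡ 4 (mod 23), so λ ≡ 16.
  x = λ² - 20 - 3 = 256 - 23 ≡ 3; y = λ·(20 - 3) - 20 ≡ 22. → (3, 22)
9Q: (3, 22) + (3, 1): same x and y₁ ≡ -y₂, so the sum is 𝒪.
10Q: 𝒪 + (3, 1) = (3, 1) (identity).

(3, 1)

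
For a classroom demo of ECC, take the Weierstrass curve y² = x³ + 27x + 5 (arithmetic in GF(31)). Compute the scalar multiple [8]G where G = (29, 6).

Repeated addition: build up to 8G.
2G: tangent at (29, 6): λ = (3·29² + 27)/(2·6) ≡ 8/12. 12⁻¹ ≡ 13 (mod 31) since 12·13 = 156 ≡ 1, so λ ≡ 8·13 ≡ 11.
  x = λ² - 29 - 29 = 121 - 58 ≡ 1; y = λ·(29 - 1) - 6 ≡ 23. → (1, 23)
3G: (1, 23) + (29, 6). λ = (6 - 23)/(29 - 1) ≡ 14/28 mod 31. 28⁻¹ ≡ 10 (mod 31), so λ ≡ 16.
  x = λ² - 1 - 29 = 256 - 30 ≡ 9; y = λ·(1 - 9) - 23 ≡ 4. → (9, 4)
4G: (9, 4) + (29, 6). λ = (6 - 4)/(29 - 9) ≡ 2/20 mod 31. 20⁻¹ ≡ 14 (mod 31), so λ ≡ 28.
  x = λ² - 9 - 29 = 784 - 38 ≡ 2; y = λ·(9 - 2) - 4 ≡ 6. → (2, 6)
5G: (2, 6) + (29, 6). λ = (6 - 6)/(29 - 2) ≡ 0/27 mod 31. 27⁻¹ ≡ 23 (mod 31), so λ ≡ 0.
  x = λ² - 2 - 29 = 0 - 31 ≡ 0; y = λ·(2 - 0) - 6 ≡ 25. → (0, 25)
6G: (0, 25) + (29, 6). λ = (6 - 25)/(29 - 0) ≡ 12/29 mod 31. 29⁻¹ ≡ 15 (mod 31), so λ ≡ 25.
  x = λ² - 0 - 29 = 625 - 29 ≡ 7; y = λ·(0 - 7) - 25 ≡ 17. → (7, 17)
7G: (7, 17) + (29, 6). λ = (6 - 17)/(29 - 7) ≡ 20/22 mod 31. 22⁻¹ ≡ 24 (mod 31), so λ ≡ 15.
  x = λ² - 7 - 29 = 225 - 36 ≡ 3; y = λ·(7 - 3) - 17 ≡ 12. → (3, 12)
8G: (3, 12) + (29, 6). λ = (6 - 12)/(29 - 3) ≡ 25/26 mod 31. 26⁻¹ ≡ 6 (mod 31), so λ ≡ 26.
  x = λ² - 3 - 29 = 676 - 32 ≡ 24; y = λ·(3 - 24) - 12 ≡ 0. → (24, 0)

(24, 0)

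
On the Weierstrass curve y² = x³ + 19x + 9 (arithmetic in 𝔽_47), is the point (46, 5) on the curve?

no

y² = 5² ≡ 25; x³ + 19x + 9 = 98219 ≡ 36 (mod 47). 25 ≠ 36.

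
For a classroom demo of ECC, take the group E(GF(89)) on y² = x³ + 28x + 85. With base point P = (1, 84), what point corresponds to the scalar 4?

Double-and-add on 4 = (100)₂. Start with P = (1, 84) for the leading 1-bit.
double: tangent at (1, 84): λ = (3·1² + 28)/(2·84) ≡ 31/79. 79⁻¹ ≡ 80 (mod 89) since 79·80 = 6320 ≡ 1, so λ ≡ 31·80 ≡ 77.
  x = λ² - 1 - 1 = 5929 - 2 ≡ 53; y = λ·(1 - 53) - 84 ≡ 6. → (53, 6)
double: tangent at (53, 6): λ = (3·53² + 28)/(2·6) ≡ 0/12. 12⁻¹ ≡ 52 (mod 89), so λ ≡ 0·52 ≡ 0.
  x = λ² - 53 - 53 = 0 - 106 ≡ 72; y = λ·(53 - 72) - 6 ≡ 83. → (72, 83)

(72, 83)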